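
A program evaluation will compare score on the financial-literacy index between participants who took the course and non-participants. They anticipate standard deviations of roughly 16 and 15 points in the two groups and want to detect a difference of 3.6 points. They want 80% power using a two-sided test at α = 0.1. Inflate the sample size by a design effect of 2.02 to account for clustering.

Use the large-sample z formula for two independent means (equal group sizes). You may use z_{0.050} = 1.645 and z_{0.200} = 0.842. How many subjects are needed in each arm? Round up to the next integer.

n = (z_{α/2} + z_β)² · (σ₁² + σ₂²) / δ²
  = (1.645 + 0.842)² · (16² + 15² = 481) / 3.6²
  = 6.1852 · 481 / 12.96
  = 229.56
Design effect: 2.02 × 229.56 = 463.71.
Round up → n = 464 per group.

n = 464 per group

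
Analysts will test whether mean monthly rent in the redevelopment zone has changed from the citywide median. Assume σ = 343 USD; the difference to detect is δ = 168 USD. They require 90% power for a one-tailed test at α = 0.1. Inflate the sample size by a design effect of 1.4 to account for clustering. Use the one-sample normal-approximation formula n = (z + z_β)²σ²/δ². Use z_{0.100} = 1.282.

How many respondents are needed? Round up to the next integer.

n = 39

n = (z_α + z_β)² · σ² / δ²
  = (1.282 + 1.282)² · 343² / 168²
  = 6.5741 · 117649 / 28224
  = 27.40
Design effect: 1.4 × 27.40 = 38.36.
Round up → n = 39.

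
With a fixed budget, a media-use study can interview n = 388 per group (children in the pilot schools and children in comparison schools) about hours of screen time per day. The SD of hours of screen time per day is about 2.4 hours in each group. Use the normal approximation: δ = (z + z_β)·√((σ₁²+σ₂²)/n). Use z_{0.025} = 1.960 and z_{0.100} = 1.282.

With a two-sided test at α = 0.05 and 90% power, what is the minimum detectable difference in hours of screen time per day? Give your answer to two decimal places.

Minimum detectable difference ≈ 0.56 hours

δ = (z_{α/2} + z_β) · √((σ₁²+σ₂²)/n)
  = (1.960 + 1.282) · √(11.52/388)
  = 3.242 · √0.02969
  = 3.242 · 0.1723
  = 0.5586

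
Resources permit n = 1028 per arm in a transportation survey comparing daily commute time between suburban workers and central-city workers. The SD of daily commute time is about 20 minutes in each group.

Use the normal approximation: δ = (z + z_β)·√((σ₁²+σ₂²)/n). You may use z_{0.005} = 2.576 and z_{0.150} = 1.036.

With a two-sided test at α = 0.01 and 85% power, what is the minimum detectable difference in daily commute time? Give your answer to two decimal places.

δ = (z_{α/2} + z_β) · √((σ₁²+σ₂²)/n)
  = (2.576 + 1.036) · √(800/1028)
  = 3.612 · √0.77821
  = 3.612 · 0.8822
  = 3.1864

Minimum detectable difference ≈ 3.19 minutes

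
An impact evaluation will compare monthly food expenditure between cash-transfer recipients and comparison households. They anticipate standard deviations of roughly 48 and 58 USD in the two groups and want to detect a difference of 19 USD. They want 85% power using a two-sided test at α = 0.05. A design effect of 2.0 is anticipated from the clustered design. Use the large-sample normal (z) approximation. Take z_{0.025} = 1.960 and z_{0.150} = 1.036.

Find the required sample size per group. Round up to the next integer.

n = (z_{α/2} + z_β)² · (σ₁² + σ₂²) / δ²
  = (1.960 + 1.036)² · (48² + 58² = 5668) / 19²
  = 8.9760 · 5668 / 361
  = 140.93
Design effect: 2.0 × 140.93 = 281.86.
Round up → n = 282 per group.

n = 282 per group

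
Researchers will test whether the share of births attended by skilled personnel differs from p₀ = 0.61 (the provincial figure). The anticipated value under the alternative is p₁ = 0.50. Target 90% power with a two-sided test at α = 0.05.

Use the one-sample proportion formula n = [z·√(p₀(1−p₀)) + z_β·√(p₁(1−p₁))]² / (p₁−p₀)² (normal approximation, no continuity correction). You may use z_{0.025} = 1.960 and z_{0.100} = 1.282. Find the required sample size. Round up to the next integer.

n = [z_{α/2}·√(p₀q₀) + z_β·√(p₁q₁)]² / (p₁ − p₀)²
  = [1.960·√(0.61·0.39) + 1.282·√(0.50·0.50)]² / (-0.11)²
  = [1.960·0.4877 + 1.282·0.5000]² / 0.0121
  = [1.5970]² / 0.0121
  = 210.77
Round up → n = 211.

n = 211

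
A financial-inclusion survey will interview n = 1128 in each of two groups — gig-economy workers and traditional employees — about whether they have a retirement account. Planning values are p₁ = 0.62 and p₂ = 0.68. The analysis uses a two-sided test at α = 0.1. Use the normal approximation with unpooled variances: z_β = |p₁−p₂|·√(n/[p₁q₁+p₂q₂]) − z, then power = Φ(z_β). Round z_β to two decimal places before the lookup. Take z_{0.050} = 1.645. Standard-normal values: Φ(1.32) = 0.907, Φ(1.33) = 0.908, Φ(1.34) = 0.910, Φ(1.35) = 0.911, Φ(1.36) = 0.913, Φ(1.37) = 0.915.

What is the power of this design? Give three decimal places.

Power ≈ 0.911

z_β = |p₁−p₂|·√(n/[p₁q₁+p₂q₂]) − z_{α/2}
    = 0.06 · √(1128/0.4532) − 1.645
    = 0.06 · 49.8896 − 1.645
    = 2.9934 − 1.645 = 1.3484 → 1.35
Power = Φ(1.35) = 0.911.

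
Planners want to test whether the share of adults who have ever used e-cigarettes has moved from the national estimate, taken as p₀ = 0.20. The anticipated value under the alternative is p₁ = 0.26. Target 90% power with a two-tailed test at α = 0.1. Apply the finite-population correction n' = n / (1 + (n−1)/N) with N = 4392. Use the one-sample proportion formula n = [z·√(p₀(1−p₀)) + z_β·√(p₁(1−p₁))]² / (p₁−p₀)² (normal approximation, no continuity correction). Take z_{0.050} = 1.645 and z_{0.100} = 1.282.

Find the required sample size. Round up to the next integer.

n = [z_{α/2}·√(p₀q₀) + z_β·√(p₁q₁)]² / (p₁ − p₀)²
  = [1.645·√(0.20·0.80) + 1.282·√(0.26·0.74)]² / (0.06)²
  = [1.645·0.4000 + 1.282·0.4386]² / 0.0036
  = [1.2203]² / 0.0036
  = 413.67
Finite-population correction (N = 4392): 413.67 / (1 + (413.67 − 1)/4392) = 378.14.
Round up → n = 379.

n = 379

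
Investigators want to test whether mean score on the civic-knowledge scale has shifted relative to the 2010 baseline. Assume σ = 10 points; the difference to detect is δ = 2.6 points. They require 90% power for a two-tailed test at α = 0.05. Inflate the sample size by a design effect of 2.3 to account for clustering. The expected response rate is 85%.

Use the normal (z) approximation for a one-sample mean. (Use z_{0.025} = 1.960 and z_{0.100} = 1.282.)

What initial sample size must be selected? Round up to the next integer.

n = (z_{α/2} + z_β)² · σ² / δ²
  = (1.960 + 1.282)² · 10² / 2.6²
  = 10.5106 · 100 / 6.76
  = 155.48
Design effect: 2.3 × 155.48 = 357.61.
Adjust for 85% response: 357.61 / 0.85 = 420.72.
Round up → n = 421.

n = 421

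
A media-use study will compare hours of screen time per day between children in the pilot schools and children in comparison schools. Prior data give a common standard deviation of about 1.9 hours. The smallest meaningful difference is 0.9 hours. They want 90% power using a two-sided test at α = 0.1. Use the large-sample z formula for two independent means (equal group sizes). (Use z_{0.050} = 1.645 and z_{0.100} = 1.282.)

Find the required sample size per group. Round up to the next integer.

n = (z_{α/2} + z_β)² · (σ₁² + σ₂²) / δ²
  = (1.645 + 1.282)² · (2·1.9² = 7.22) / 0.9²
  = 8.5673 · 7.22 / 0.81
  = 76.37
Round up → n = 77 per group.

n = 77 per group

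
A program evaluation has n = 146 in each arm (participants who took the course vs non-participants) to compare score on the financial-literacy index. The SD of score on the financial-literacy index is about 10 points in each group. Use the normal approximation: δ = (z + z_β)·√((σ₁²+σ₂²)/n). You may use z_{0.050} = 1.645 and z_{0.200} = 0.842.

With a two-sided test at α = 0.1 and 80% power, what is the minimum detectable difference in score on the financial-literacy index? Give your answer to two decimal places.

Minimum detectable difference ≈ 2.91 points

δ = (z_{α/2} + z_β) · √((σ₁²+σ₂²)/n)
  = (1.645 + 0.842) · √(200/146)
  = 2.487 · √1.3699
  = 2.487 · 1.1704
  = 2.9108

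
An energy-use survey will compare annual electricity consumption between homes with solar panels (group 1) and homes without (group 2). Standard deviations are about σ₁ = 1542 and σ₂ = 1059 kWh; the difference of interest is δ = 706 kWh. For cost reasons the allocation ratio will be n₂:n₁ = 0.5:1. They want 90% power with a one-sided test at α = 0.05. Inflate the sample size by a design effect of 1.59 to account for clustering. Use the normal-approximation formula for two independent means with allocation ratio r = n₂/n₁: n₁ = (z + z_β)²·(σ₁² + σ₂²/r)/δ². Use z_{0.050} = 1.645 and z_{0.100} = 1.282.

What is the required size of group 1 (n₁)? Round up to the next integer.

n₁ = (z_α + z_β)² · (σ₁² + σ₂²/r) / δ²
   = (1.645 + 1.282)² · (1542² + 1059²/0.5) / 706²
   = 8.5673 · (2377764 + 2242962) / 498436
   = 8.5673 · 4620726 / 498436
   = 79.42
Design effect: 1.59 × 79.42 = 126.28.
Round up → n₁ = 127; n₂ = r·n₁ = 0.5 × 127 = 64.

n₁ = 127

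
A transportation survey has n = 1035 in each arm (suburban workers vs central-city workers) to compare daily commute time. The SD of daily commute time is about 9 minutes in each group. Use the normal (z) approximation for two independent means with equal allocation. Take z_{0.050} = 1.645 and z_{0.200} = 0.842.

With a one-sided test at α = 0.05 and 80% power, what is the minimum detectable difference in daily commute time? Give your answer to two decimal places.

δ = (z_α + z_β) · √((σ₁²+σ₂²)/n)
  = (1.645 + 0.842) · √(162/1035)
  = 2.487 · √0.15652
  = 2.487 · 0.3956
  = 0.9839

Minimum detectable difference ≈ 0.98 minutes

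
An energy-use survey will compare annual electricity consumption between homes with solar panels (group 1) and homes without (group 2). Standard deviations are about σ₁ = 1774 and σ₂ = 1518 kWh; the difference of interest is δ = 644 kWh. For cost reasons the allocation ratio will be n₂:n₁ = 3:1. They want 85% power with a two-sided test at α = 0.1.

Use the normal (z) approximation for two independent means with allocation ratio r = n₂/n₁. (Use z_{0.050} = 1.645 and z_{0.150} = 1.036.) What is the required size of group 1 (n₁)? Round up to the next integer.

n₁ = (z_{α/2} + z_β)² · (σ₁² + σ₂²/r) / δ²
   = (1.645 + 1.036)² · (1774² + 1518²/3) / 644²
   = 7.1878 · (3147076 + 768108) / 414736
   = 7.1878 · 3915184 / 414736
   = 67.85
Round up → n₁ = 68; n₂ = r·n₁ = 3 × 68 = 204.

n₁ = 68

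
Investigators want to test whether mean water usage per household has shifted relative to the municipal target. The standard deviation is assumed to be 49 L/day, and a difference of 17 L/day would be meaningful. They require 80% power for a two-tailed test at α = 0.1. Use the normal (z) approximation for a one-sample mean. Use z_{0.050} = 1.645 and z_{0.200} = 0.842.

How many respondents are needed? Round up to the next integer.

n = (z_{α/2} + z_β)² · σ² / δ²
  = (1.645 + 0.842)² · 49² / 17²
  = 6.1852 · 2401 / 289
  = 51.39
Round up → n = 52.

n = 52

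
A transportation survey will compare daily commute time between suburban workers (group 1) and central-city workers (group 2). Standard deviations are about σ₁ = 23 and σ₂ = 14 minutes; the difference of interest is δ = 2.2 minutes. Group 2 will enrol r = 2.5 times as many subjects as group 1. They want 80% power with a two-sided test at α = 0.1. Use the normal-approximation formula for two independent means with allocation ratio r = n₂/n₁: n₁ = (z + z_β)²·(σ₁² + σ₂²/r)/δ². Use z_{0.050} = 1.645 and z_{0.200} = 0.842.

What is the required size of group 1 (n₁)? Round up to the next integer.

n₁ = (z_{α/2} + z_β)² · (σ₁² + σ₂²/r) / δ²
   = (1.645 + 0.842)² · (23² + 14²/2.5) / 2.2²
   = 6.1852 · (529 + 78.4) / 4.84
   = 6.1852 · 607.4 / 4.84
   = 776.21
Round up → n₁ = 777; n₂ = r·n₁ = 2.5 × 777 = 1943.

n₁ = 777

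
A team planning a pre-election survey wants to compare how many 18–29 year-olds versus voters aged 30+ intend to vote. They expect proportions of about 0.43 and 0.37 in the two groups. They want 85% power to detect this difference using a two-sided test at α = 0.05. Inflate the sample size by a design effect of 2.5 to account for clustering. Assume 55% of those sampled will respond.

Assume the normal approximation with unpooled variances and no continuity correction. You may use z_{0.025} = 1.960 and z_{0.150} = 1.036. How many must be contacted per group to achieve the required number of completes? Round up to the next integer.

n = 5420 per group

n = (z_{α/2} + z_β)² · [p₁(1−p₁) + p₂(1−p₂)] / (p₁ − p₂)²
  = (1.960 + 1.036)² · (0.43·0.57 + 0.37·0.63) / (0.06)²
  = (2.996)² · (0.2451 + 0.2331) / 0.0036
  = 8.9760 · 0.4782 / 0.0036
  = 1192.31
Design effect: 2.5 × 1192.31 = 2980.79.
Adjust for 55% response: 2980.79 / 0.55 = 5419.61.
Round up → n = 5420 per group.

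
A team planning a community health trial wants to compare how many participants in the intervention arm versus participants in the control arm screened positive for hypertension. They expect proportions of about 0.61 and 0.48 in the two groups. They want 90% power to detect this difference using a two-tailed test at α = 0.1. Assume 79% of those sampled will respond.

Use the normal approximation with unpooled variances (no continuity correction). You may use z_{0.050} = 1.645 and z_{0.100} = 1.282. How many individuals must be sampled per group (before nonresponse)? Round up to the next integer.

n = 313 per group

n = (z_{α/2} + z_β)² · [p₁(1−p₁) + p₂(1−p₂)] / (p₁ − p₂)²
  = (1.645 + 1.282)² · (0.61·0.39 + 0.48·0.52) / (0.13)²
  = (2.927)² · (0.2379 + 0.2496) / 0.0169
  = 8.5673 · 0.4875 / 0.0169
  = 247.13
Adjust for 79% response: 247.13 / 0.79 = 312.83.
Round up → n = 313 per group.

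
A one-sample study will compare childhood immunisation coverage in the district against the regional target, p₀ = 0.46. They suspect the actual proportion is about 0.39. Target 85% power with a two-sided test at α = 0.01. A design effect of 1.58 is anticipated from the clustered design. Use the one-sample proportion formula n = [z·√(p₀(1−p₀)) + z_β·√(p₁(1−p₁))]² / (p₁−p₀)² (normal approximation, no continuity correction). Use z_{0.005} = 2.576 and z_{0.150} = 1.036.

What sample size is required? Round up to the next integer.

n = 1033

n = [z_{α/2}·√(p₀q₀) + z_β·√(p₁q₁)]² / (p₁ − p₀)²
  = [2.576·√(0.46·0.54) + 1.036·√(0.39·0.61)]² / (-0.07)²
  = [2.576·0.4984 + 1.036·0.4877]² / 0.0049
  = [1.7892]² / 0.0049
  = 653.30
Design effect: 1.58 × 653.30 = 1032.21.
Round up → n = 1033.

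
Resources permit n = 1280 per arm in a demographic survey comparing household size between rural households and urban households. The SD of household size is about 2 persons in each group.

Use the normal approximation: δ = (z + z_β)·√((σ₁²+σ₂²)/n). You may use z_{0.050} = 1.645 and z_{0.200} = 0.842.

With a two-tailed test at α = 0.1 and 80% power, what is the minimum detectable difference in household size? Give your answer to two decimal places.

δ = (z_{α/2} + z_β) · √((σ₁²+σ₂²)/n)
  = (1.645 + 0.842) · √(8/1280)
  = 2.487 · √0.00625
  = 2.487 · 0.0791
  = 0.1966

Minimum detectable difference ≈ 0.20 persons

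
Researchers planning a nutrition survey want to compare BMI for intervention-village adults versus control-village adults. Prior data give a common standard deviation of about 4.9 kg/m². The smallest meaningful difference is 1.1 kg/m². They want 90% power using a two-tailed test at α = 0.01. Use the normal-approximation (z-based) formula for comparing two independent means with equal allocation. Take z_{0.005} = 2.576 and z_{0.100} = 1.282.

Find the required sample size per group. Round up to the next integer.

n = 591 per group

n = (z_{α/2} + z_β)² · (σ₁² + σ₂²) / δ²
  = (2.576 + 1.282)² · (2·4.9² = 48.02) / 1.1²
  = 14.8842 · 48.02 / 1.21
  = 590.69
Round up → n = 591 per group.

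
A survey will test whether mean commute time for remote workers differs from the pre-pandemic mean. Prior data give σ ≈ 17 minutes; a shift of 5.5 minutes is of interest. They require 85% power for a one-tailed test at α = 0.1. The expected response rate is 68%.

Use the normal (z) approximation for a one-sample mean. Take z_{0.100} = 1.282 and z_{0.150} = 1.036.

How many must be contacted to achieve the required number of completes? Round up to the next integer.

n = (z_α + z_β)² · σ² / δ²
  = (1.282 + 1.036)² · 17² / 5.5²
  = 5.3731 · 289 / 30.25
  = 51.33
Adjust for 68% response: 51.33 / 0.68 = 75.49.
Round up → n = 76.

n = 76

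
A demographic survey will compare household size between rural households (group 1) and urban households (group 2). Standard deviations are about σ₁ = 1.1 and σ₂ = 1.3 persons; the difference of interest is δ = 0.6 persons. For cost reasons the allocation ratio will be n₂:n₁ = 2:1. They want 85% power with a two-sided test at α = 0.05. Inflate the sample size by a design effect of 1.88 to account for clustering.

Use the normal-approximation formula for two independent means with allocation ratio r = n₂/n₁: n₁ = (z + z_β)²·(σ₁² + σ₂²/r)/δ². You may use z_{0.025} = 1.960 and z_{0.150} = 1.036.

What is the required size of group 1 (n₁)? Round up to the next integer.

n₁ = (z_{α/2} + z_β)² · (σ₁² + σ₂²/r) / δ²
   = (1.960 + 1.036)² · (1.1² + 1.3²/2) / 0.6²
   = 8.9760 · (1.21 + 0.845) / 0.36
   = 8.9760 · 2.055 / 0.36
   = 51.24
Design effect: 1.88 × 51.24 = 96.33.
Round up → n₁ = 97; n₂ = r·n₁ = 2 × 97 = 194.

n₁ = 97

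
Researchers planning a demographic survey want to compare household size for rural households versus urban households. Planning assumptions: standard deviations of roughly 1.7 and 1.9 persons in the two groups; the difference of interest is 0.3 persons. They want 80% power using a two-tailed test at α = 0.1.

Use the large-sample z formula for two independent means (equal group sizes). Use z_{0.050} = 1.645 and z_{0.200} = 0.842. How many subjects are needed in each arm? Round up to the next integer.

n = 447 per group

n = (z_{α/2} + z_β)² · (σ₁² + σ₂²) / δ²
  = (1.645 + 0.842)² · (1.7² + 1.9² = 6.5) / 0.3²
  = 6.1852 · 6.5 / 0.09
  = 446.71
Round up → n = 447 per group.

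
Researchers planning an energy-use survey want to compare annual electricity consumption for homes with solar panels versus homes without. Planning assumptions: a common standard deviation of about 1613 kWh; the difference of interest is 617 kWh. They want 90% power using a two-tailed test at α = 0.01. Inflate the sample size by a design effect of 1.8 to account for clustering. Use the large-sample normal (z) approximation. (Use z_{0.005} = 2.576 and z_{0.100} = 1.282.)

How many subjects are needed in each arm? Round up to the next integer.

n = 367 per group

n = (z_{α/2} + z_β)² · (σ₁² + σ₂²) / δ²
  = (2.576 + 1.282)² · (2·1613² = 5203538) / 617²
  = 14.8842 · 5203538 / 380689
  = 203.45
Design effect: 1.8 × 203.45 = 366.21.
Round up → n = 367 per group.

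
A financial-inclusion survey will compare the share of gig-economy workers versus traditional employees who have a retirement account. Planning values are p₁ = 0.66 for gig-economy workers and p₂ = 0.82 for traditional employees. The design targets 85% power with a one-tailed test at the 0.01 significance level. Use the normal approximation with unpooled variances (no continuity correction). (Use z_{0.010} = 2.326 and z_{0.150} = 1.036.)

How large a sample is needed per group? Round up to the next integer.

n = (z_α + z_β)² · [p₁(1−p₁) + p₂(1−p₂)] / (p₁ − p₂)²
  = (2.326 + 1.036)² · (0.66·0.34 + 0.82·0.18) / (-0.16)²
  = (3.362)² · (0.2244 + 0.1476) / 0.0256
  = 11.3030 · 0.3720 / 0.0256
  = 164.25
Round up → n = 165 per group.

n = 165 per group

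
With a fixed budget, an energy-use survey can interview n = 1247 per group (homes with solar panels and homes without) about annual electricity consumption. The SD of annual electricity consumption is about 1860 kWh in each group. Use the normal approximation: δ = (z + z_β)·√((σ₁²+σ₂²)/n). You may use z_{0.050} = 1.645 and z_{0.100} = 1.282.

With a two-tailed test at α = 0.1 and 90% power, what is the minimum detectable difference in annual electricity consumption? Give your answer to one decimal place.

Minimum detectable difference ≈ 218.0 kWh

δ = (z_{α/2} + z_β) · √((σ₁²+σ₂²)/n)
  = (1.645 + 1.282) · √(6919200/1247)
  = 2.927 · √5548.7
  = 2.927 · 74.4894
  = 218.0306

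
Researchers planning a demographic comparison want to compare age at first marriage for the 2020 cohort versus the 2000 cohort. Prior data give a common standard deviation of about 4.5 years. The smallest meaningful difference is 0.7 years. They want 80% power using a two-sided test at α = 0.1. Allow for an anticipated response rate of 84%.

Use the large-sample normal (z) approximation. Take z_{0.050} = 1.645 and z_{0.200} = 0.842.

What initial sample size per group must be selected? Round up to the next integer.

n = 609 per group

n = (z_{α/2} + z_β)² · (σ₁² + σ₂²) / δ²
  = (1.645 + 0.842)² · (2·4.5² = 40.5) / 0.7²
  = 6.1852 · 40.5 / 0.49
  = 511.22
Adjust for 84% response: 511.22 / 0.84 = 608.60.
Round up → n = 609 per group.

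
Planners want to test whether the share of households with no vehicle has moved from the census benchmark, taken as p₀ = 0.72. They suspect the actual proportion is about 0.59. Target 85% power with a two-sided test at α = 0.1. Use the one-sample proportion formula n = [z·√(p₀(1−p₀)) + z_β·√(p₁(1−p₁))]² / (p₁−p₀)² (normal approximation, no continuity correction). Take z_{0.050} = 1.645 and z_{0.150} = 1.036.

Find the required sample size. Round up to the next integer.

n = [z_{α/2}·√(p₀q₀) + z_β·√(p₁q₁)]² / (p₁ − p₀)²
  = [1.645·√(0.72·0.28) + 1.036·√(0.59·0.41)]² / (-0.13)²
  = [1.645·0.4490 + 1.036·0.4918]² / 0.0169
  = [1.2481]² / 0.0169
  = 92.18
Round up → n = 93.

n = 93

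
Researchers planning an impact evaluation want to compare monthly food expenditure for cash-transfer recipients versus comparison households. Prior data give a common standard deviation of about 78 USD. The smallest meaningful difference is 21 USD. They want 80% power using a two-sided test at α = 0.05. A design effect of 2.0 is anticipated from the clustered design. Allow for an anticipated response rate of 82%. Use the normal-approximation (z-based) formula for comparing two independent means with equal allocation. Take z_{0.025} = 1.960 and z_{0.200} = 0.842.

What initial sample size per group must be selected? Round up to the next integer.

n = (z_{α/2} + z_β)² · (σ₁² + σ₂²) / δ²
  = (1.960 + 0.842)² · (2·78² = 12168) / 21²
  = 7.8512 · 12168 / 441
  = 216.63
Design effect: 2.0 × 216.63 = 433.26.
Adjust for 82% response: 433.26 / 0.82 = 528.36.
Round up → n = 529 per group.

n = 529 per group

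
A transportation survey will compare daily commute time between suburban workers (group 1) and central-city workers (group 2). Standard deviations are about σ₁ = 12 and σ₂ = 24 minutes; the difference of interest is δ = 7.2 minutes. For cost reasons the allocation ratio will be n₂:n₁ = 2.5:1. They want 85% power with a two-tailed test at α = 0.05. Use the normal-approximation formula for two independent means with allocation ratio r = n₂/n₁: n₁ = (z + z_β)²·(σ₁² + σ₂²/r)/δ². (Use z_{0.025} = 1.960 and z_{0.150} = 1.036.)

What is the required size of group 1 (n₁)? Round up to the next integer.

n₁ = (z_{α/2} + z_β)² · (σ₁² + σ₂²/r) / δ²
   = (1.960 + 1.036)² · (12² + 24²/2.5) / 7.2²
   = 8.9760 · (144 + 230.4) / 51.84
   = 8.9760 · 374.4 / 51.84
   = 64.83
Round up → n₁ = 65; n₂ = r·n₁ = 2.5 × 65 = 163.

n₁ = 65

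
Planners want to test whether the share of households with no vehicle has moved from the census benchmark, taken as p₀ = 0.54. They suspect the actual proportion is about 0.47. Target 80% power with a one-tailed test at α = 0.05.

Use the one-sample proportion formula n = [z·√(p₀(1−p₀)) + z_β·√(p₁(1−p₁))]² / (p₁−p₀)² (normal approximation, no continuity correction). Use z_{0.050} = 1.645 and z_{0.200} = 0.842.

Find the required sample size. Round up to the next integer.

n = 314

n = [z_α·√(p₀q₀) + z_β·√(p₁q₁)]² / (p₁ − p₀)²
  = [1.645·√(0.54·0.46) + 0.842·√(0.47·0.53)]² / (-0.07)²
  = [1.645·0.4984 + 0.842·0.4991]² / 0.0049
  = [1.2401]² / 0.0049
  = 313.85
Round up → n = 314.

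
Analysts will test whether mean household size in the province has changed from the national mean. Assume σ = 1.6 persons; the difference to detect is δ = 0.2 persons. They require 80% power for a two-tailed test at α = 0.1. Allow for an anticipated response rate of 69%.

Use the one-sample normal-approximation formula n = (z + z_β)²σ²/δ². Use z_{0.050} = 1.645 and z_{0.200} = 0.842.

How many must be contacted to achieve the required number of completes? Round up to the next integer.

n = (z_{α/2} + z_β)² · σ² / δ²
  = (1.645 + 0.842)² · 1.6² / 0.2²
  = 6.1852 · 2.56 / 0.04
  = 395.85
Adjust for 69% response: 395.85 / 0.69 = 573.70.
Round up → n = 574.

n = 574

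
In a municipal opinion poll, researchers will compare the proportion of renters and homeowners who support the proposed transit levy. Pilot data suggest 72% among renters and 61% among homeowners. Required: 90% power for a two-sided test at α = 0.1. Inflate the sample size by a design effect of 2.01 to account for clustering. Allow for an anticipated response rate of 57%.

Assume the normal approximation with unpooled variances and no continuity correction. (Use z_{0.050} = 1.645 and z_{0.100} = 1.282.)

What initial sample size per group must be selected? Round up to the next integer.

n = 1098 per group

n = (z_{α/2} + z_β)² · [p₁(1−p₁) + p₂(1−p₂)] / (p₁ − p₂)²
  = (1.645 + 1.282)² · (0.72·0.28 + 0.61·0.39) / (0.11)²
  = (2.927)² · (0.2016 + 0.2379) / 0.0121
  = 8.5673 · 0.4395 / 0.0121
  = 311.19
Design effect: 2.01 × 311.19 = 625.48.
Adjust for 57% response: 625.48 / 0.57 = 1097.34.
Round up → n = 1098 per group.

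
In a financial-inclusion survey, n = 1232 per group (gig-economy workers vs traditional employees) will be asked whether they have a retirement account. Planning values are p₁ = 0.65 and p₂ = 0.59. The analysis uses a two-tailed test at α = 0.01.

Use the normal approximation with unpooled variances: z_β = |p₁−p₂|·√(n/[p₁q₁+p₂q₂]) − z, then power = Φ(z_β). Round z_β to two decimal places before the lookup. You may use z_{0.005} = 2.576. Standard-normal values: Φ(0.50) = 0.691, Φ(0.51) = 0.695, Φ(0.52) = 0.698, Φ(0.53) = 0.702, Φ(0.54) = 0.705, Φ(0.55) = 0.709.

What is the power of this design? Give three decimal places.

Power ≈ 0.691

z_β = |p₁−p₂|·√(n/[p₁q₁+p₂q₂]) − z_{α/2}
    = 0.06 · √(1232/0.4694) − 2.576
    = 0.06 · 51.2311 − 2.576
    = 3.0739 − 2.576 = 0.4979 → 0.50
Power = Φ(0.50) = 0.691.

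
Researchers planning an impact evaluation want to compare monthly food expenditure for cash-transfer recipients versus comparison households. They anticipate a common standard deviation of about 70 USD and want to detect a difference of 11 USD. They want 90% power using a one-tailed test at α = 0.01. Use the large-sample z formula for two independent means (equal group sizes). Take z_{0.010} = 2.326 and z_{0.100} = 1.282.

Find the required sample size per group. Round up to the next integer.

n = (z_α + z_β)² · (σ₁² + σ₂²) / δ²
  = (2.326 + 1.282)² · (2·70² = 9800) / 11²
  = 13.0177 · 9800 / 121
  = 1054.32
Round up → n = 1055 per group.

n = 1055 per group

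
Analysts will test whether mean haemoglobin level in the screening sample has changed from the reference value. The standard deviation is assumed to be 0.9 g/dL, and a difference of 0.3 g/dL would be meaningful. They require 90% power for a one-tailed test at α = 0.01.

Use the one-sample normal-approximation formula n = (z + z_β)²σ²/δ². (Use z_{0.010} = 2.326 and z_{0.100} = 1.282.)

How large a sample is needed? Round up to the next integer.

n = 118

n = (z_α + z_β)² · σ² / δ²
  = (2.326 + 1.282)² · 0.9² / 0.3²
  = 13.0177 · 0.81 / 0.09
  = 117.16
Round up → n = 118.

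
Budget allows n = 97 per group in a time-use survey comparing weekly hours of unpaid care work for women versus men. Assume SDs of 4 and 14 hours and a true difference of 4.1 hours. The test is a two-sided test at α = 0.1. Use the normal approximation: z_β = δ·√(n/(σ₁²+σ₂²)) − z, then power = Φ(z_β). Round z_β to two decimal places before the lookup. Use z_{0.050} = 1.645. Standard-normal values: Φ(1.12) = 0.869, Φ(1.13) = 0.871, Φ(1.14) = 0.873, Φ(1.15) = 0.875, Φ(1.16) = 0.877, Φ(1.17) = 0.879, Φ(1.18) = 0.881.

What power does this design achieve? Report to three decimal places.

Power ≈ 0.871

z_β = δ·√(n/(σ₁²+σ₂²)) − z_{α/2}
    = 4.1 · √(97/212) − 1.645
    = 4.1 · 0.67642 − 1.645
    = 2.7733 − 1.645 = 1.1283 → 1.13
Power = Φ(1.13) = 0.871.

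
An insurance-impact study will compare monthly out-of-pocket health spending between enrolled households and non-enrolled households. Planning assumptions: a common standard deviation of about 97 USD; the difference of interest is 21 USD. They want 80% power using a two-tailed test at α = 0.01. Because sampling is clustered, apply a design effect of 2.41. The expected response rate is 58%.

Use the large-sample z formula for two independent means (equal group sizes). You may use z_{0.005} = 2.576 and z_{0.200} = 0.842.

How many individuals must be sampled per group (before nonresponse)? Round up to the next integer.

n = 2072 per group

n = (z_{α/2} + z_β)² · (σ₁² + σ₂²) / δ²
  = (2.576 + 0.842)² · (2·97² = 18818) / 21²
  = 11.6827 · 18818 / 441
  = 498.52
Design effect: 2.41 × 498.52 = 1201.42.
Adjust for 58% response: 1201.42 / 0.58 = 2071.42.
Round up → n = 2072 per group.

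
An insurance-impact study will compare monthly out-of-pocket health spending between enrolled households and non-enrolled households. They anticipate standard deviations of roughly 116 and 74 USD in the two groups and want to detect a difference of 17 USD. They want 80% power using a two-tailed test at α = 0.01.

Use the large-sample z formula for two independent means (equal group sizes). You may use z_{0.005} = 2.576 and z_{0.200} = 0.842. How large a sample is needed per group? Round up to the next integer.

n = (z_{α/2} + z_β)² · (σ₁² + σ₂²) / δ²
  = (2.576 + 0.842)² · (116² + 74² = 18932) / 17²
  = 11.6827 · 18932 / 289
  = 765.32
Round up → n = 766 per group.

n = 766 per group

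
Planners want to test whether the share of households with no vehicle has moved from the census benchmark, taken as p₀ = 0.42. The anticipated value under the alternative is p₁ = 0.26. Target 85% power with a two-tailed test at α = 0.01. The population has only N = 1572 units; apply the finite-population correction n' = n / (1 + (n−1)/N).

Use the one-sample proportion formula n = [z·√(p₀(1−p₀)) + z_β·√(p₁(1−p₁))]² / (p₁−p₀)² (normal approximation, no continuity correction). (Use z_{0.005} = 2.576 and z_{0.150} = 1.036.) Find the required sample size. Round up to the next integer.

n = [z_{α/2}·√(p₀q₀) + z_β·√(p₁q₁)]² / (p₁ − p₀)²
  = [2.576·√(0.42·0.58) + 1.036·√(0.26·0.74)]² / (-0.16)²
  = [2.576·0.4936 + 1.036·0.4386]² / 0.0256
  = [1.7258]² / 0.0256
  = 116.35
Finite-population correction (N = 1572): 116.35 / (1 + (116.35 − 1)/1572) = 108.39.
Round up → n = 109.

n = 109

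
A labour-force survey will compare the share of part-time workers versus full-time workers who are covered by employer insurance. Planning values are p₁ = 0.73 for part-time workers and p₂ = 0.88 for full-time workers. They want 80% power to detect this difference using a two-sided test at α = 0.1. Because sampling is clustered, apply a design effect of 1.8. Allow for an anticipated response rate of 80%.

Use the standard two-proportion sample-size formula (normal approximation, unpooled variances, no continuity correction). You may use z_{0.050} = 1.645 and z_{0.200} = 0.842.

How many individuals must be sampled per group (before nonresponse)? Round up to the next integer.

n = 188 per group

n = (z_{α/2} + z_β)² · [p₁(1−p₁) + p₂(1−p₂)] / (p₁ − p₂)²
  = (1.645 + 0.842)² · (0.73·0.27 + 0.88·0.12) / (-0.15)²
  = (2.487)² · (0.1971 + 0.1056) / 0.0225
  = 6.1852 · 0.3027 / 0.0225
  = 83.21
Design effect: 1.8 × 83.21 = 149.78.
Adjust for 80% response: 149.78 / 0.80 = 187.23.
Round up → n = 188 per group.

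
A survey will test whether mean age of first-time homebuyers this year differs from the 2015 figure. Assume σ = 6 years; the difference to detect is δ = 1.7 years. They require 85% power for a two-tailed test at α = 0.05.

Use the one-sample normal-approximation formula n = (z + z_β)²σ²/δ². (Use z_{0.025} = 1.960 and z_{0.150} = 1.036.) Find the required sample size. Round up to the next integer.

n = 112

n = (z_{α/2} + z_β)² · σ² / δ²
  = (1.960 + 1.036)² · 6² / 1.7²
  = 8.9760 · 36 / 2.89
  = 111.81
Round up → n = 112.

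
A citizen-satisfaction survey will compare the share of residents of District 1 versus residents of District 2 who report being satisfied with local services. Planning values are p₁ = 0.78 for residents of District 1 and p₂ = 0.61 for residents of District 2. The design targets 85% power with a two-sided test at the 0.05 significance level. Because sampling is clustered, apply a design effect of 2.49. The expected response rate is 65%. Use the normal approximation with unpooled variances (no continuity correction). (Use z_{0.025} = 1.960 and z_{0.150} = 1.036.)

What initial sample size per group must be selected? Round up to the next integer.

n = 488 per group

n = (z_{α/2} + z_β)² · [p₁(1−p₁) + p₂(1−p₂)] / (p₁ − p₂)²
  = (1.960 + 1.036)² · (0.78·0.22 + 0.61·0.39) / (0.17)²
  = (2.996)² · (0.1716 + 0.2379) / 0.0289
  = 8.9760 · 0.4095 / 0.0289
  = 127.19
Design effect: 2.49 × 127.19 = 316.69.
Adjust for 65% response: 316.69 / 0.65 = 487.22.
Round up → n = 488 per group.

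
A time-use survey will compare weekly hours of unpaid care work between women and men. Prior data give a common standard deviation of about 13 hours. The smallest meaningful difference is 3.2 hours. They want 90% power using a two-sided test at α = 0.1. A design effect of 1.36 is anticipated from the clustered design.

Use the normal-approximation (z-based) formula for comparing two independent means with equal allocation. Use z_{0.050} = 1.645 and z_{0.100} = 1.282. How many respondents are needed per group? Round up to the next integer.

n = 385 per group

n = (z_{α/2} + z_β)² · (σ₁² + σ₂²) / δ²
  = (1.645 + 1.282)² · (2·13² = 338) / 3.2²
  = 8.5673 · 338 / 10.24
  = 282.79
Design effect: 1.36 × 282.79 = 384.59.
Round up → n = 385 per group.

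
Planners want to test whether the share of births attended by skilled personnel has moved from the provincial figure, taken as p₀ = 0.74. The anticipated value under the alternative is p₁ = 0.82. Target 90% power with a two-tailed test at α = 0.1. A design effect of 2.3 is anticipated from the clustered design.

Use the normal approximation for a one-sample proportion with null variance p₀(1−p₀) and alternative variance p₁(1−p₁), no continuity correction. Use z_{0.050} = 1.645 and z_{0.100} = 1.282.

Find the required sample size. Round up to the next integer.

n = [z_{α/2}·√(p₀q₀) + z_β·√(p₁q₁)]² / (p₁ − p₀)²
  = [1.645·√(0.74·0.26) + 1.282·√(0.82·0.18)]² / (0.08)²
  = [1.645·0.4386 + 1.282·0.3842]² / 0.0064
  = [1.2141]² / 0.0064
  = 230.31
Design effect: 2.3 × 230.31 = 529.72.
Round up → n = 530.

n = 530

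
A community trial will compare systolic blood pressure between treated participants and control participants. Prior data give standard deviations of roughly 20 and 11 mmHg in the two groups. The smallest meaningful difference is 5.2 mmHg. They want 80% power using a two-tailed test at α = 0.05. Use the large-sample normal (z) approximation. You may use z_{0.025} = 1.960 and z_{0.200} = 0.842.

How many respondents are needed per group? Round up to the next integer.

n = (z_{α/2} + z_β)² · (σ₁² + σ₂²) / δ²
  = (1.960 + 0.842)² · (20² + 11² = 521) / 5.2²
  = 7.8512 · 521 / 27.04
  = 151.28
Round up → n = 152 per group.

n = 152 per group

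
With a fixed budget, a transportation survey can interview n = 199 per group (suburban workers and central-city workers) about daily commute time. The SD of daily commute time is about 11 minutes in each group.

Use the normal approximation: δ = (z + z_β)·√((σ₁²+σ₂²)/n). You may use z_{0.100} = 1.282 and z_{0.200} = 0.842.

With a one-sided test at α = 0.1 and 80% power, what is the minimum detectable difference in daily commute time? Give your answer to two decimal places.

δ = (z_α + z_β) · √((σ₁²+σ₂²)/n)
  = (1.282 + 0.842) · √(242/199)
  = 2.124 · √1.2161
  = 2.124 · 1.1028
  = 2.3423

Minimum detectable difference ≈ 2.34 minutes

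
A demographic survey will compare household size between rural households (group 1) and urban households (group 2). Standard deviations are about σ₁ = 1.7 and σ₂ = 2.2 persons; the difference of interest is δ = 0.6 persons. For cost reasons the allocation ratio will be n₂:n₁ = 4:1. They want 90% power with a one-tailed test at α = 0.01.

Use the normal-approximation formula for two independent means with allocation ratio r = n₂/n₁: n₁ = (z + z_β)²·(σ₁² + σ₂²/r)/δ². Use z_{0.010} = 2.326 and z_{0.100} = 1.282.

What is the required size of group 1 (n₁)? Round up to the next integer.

n₁ = 149

n₁ = (z_α + z_β)² · (σ₁² + σ₂²/r) / δ²
   = (2.326 + 1.282)² · (1.7² + 2.2²/4) / 0.6²
   = 13.0177 · (2.89 + 1.21) / 0.36
   = 13.0177 · 4.1 / 0.36
   = 148.26
Round up → n₁ = 149; n₂ = r·n₁ = 4 × 149 = 596.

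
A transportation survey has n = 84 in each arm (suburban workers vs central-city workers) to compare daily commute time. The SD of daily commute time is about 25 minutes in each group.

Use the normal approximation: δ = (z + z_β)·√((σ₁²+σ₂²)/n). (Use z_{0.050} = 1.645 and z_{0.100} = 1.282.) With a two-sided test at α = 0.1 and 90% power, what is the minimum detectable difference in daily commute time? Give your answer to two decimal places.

δ = (z_{α/2} + z_β) · √((σ₁²+σ₂²)/n)
  = (1.645 + 1.282) · √(1250/84)
  = 2.927 · √14.881
  = 2.927 · 3.8576
  = 11.2911

Minimum detectable difference ≈ 11.29 minutes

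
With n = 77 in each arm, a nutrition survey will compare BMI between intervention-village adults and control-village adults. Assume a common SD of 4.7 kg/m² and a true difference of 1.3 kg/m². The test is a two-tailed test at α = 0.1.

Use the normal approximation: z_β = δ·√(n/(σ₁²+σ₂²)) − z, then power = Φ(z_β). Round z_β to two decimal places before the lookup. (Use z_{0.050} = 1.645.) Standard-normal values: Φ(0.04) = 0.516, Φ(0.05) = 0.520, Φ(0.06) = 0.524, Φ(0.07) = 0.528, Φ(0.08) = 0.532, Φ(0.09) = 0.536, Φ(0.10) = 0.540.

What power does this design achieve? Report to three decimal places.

Power ≈ 0.528

z_β = δ·√(n/(σ₁²+σ₂²)) − z_{α/2}
    = 1.3 · √(77/44.18) − 1.645
    = 1.3 · 1.32018 − 1.645
    = 1.7162 − 1.645 = 0.0712 → 0.07
Power = Φ(0.07) = 0.528.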